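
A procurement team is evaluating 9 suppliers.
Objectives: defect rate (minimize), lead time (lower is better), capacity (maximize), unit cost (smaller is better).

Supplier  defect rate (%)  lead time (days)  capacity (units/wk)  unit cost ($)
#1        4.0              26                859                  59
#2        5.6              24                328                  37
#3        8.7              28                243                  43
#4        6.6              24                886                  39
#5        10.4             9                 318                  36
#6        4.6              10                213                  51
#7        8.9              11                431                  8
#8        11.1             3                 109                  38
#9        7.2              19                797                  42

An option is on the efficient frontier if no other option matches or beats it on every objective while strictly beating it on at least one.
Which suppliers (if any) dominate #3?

#2: defect rate 5.6≤8.7, lead time 24≤28, capacity 328≥243, unit cost 37≤43 — dominates #3.
#4: defect rate 6.6≤8.7, lead time 24≤28, capacity 886≥243, unit cost 39≤43 — dominates #3.
#9: defect rate 7.2≤8.7, lead time 19≤28, capacity 797≥243, unit cost 42≤43 — dominates #3.
Others (#1, #5, #6, #7, #8) are each worse than #3 on at least one objective.

#2, #4, #9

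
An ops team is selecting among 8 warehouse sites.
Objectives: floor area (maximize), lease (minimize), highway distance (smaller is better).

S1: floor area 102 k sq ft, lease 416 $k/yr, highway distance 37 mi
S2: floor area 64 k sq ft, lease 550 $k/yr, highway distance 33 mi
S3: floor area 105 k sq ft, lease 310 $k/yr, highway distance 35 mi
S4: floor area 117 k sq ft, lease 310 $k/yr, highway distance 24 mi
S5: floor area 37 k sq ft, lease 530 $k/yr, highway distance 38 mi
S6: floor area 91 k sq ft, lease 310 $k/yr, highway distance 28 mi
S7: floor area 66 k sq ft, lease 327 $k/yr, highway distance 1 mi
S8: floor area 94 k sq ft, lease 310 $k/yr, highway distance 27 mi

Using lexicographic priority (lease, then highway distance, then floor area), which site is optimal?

S4

First minimize lease: best is 310, kept {S3, S4, S6, S8}.
Then minimize highway distance: best is 24, kept {S4}.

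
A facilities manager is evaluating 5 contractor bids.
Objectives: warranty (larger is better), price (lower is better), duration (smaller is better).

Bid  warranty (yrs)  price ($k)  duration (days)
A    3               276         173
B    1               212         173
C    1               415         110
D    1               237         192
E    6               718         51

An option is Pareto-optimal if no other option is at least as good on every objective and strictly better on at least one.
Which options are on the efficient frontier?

A, B, C, E

A: not dominated.
B: not dominated (best price).
C: not dominated.
D: dominated by B (warranty 1≥1, price 212≤237, duration 173≤192).
E: not dominated (best warranty).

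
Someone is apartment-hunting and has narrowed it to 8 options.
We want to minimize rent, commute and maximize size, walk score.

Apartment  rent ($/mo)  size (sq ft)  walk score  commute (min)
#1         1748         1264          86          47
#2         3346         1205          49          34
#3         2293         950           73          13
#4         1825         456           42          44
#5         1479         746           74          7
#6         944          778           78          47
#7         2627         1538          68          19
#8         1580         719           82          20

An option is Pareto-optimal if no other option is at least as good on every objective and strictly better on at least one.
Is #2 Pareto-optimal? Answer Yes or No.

No

#7 vs #2: rent 2627≤3346, size 1538≥1205, walk score 68≥49, commute 19≤34 — #7 is at least as good on every objective and strictly better on at least one, so #7 dominates #2.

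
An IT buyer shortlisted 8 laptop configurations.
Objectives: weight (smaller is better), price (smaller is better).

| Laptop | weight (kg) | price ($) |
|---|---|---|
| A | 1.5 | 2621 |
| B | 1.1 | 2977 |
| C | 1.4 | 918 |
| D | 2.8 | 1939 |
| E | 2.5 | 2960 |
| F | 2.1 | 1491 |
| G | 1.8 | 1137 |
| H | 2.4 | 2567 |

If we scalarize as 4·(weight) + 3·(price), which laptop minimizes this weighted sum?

C

A: 4·1.5 + 3·2621 = 7869.0
B: 4·1.1 + 3·2977 = 8935.4
C: 4·1.4 + 3·918 = 2759.6
D: 4·2.8 + 3·1939 = 5828.2
E: 4·2.5 + 3·2960 = 8890.0
F: 4·2.1 + 3·1491 = 4481.4
G: 4·1.8 + 3·1137 = 3418.2
H: 4·2.4 + 3·2567 = 7710.6
Lowest: C at 2759.6.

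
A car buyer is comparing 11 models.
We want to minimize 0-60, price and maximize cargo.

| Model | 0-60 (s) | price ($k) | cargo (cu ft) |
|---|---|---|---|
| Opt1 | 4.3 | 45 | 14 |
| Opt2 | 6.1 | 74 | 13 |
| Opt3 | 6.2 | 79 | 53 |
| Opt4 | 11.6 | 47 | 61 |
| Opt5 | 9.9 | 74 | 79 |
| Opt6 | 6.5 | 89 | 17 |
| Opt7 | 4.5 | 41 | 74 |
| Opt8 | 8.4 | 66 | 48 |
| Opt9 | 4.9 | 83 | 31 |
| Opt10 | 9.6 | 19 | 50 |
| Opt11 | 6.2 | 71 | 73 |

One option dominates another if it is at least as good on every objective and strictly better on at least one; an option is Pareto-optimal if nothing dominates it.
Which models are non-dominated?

Opt1, Opt5, Opt7, Opt10

Opt1: not dominated (best 0-60).
Opt2: dominated by Opt1 (0-60 4.3≤6.1, price 45≤74, cargo 14≥13).
Opt3: dominated by Opt7 (0-60 4.5≤6.2, price 41≤79, cargo 74≥53).
Opt4: dominated by Opt7 (0-60 4.5≤11.6, price 41≤47, cargo 74≥61).
Opt5: not dominated (best cargo).
Opt6: dominated by Opt3 (0-60 6.2≤6.5, price 79≤89, cargo 53≥17).
Opt7: not dominated.
Opt8: dominated by Opt7 (0-60 4.5≤8.4, price 41≤66, cargo 74≥48).
Opt9: dominated by Opt7 (0-60 4.5≤4.9, price 41≤83, cargo 74≥31).
Opt10: not dominated (best price).
Opt11: dominated by Opt7 (0-60 4.5≤6.2, price 41≤71, cargo 74≥73).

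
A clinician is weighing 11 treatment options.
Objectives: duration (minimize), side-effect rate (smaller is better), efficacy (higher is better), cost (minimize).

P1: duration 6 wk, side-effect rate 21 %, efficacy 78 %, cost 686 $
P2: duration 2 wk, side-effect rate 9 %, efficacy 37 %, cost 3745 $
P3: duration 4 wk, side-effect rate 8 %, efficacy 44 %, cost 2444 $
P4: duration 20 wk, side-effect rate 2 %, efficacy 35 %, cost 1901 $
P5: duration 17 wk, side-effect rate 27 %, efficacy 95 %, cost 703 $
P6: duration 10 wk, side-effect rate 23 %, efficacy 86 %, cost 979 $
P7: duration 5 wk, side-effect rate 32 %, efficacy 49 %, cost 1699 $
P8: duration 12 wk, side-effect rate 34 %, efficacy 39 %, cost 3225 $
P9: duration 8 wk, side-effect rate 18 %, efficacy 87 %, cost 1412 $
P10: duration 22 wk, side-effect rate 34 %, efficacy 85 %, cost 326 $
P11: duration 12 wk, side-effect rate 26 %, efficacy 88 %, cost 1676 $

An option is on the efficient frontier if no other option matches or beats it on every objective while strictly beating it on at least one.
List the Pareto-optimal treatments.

P1: not dominated.
P2: not dominated (best duration).
P3: not dominated.
P4: not dominated (best side-effect rate).
P5: not dominated (best efficacy).
P6: not dominated.
P7: not dominated.
P8: dominated by P1 (duration 6≤12, side-effect rate 21≤34, efficacy 78≥39, cost 686≤3225).
P9: not dominated.
P10: not dominated (best cost).
P11: not dominated.

P1, P2, P3, P4, P5, P6, P7, P9, P10, P11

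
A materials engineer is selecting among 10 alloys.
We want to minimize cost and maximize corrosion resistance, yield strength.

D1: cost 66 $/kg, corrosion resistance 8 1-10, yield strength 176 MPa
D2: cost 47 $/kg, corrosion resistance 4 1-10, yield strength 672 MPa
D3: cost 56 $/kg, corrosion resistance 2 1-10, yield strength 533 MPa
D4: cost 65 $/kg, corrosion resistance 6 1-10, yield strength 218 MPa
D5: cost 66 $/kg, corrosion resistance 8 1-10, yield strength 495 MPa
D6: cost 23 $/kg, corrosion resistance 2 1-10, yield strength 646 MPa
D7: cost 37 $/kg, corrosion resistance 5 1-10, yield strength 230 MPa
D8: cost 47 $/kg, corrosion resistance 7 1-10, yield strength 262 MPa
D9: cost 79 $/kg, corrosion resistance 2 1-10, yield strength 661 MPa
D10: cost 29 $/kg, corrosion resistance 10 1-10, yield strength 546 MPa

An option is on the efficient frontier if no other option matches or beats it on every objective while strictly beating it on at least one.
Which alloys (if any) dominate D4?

D8: cost 47≤65, corrosion resistance 7≥6, yield strength 262≥218 — dominates D4.
D10: cost 29≤65, corrosion resistance 10≥6, yield strength 546≥218 — dominates D4.
Others (D1, D2, D3, D5, D6, D7, D9) are each worse than D4 on at least one objective.

D8, D10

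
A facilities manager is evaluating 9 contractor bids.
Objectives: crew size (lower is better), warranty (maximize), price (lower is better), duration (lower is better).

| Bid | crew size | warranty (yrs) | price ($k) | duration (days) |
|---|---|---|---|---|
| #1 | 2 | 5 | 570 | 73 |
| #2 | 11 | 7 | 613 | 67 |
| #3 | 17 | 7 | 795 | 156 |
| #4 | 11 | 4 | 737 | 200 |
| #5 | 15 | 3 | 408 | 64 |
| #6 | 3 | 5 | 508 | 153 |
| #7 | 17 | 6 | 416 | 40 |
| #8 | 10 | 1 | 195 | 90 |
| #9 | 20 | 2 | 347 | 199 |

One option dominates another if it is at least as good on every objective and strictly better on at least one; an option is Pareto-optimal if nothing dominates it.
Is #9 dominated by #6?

No

#6 vs #9: #6 is worse on price (508 vs 347), so it does not dominate #9.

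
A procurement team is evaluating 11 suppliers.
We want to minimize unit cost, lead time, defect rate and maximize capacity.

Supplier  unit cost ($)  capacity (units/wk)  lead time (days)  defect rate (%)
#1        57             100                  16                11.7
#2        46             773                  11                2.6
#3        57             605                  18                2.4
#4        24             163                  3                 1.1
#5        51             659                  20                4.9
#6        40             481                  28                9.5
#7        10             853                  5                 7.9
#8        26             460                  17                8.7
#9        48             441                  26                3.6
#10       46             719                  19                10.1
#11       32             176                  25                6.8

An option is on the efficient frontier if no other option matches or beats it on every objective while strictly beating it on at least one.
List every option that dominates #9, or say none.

#2

#2: unit cost 46≤48, capacity 773≥441, lead time 11≤26, defect rate 2.6≤3.6 — dominates #9.
Others (#1, #3, #4, #5, #6, #7, #8, #10, #11) are each worse than #9 on at least one objective.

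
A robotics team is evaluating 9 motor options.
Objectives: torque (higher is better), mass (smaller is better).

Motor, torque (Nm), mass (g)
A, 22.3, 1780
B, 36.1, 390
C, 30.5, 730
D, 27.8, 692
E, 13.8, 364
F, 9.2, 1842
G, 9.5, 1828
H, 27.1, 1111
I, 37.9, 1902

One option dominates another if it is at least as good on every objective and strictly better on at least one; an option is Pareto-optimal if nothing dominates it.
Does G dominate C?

G vs C: G is worse on torque (9.5 vs 30.5), so it does not dominate C.

No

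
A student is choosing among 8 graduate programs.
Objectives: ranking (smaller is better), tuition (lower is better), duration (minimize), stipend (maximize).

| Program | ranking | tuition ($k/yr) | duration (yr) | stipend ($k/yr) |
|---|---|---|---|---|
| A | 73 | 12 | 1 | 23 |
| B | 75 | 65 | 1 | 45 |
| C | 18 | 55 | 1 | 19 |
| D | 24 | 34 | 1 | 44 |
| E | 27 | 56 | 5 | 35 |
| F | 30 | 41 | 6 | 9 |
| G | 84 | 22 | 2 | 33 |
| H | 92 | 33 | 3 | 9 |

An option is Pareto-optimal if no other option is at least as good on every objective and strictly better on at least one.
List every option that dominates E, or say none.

D: ranking 24≤27, tuition 34≤56, duration 1≤5, stipend 44≥35 — dominates E.
Others (A, B, C, F, G, H) are each worse than E on at least one objective.

D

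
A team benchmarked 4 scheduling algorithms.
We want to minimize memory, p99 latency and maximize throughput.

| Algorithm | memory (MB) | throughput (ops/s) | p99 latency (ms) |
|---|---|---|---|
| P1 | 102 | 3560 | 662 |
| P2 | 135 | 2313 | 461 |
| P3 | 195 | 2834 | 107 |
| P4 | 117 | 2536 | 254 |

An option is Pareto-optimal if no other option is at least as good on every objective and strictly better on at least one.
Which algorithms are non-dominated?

P1, P3, P4

P1: not dominated (best memory).
P2: dominated by P4 (memory 117≤135, throughput 2536≥2313, p99 latency 254≤461).
P3: not dominated (best p99 latency).
P4: not dominated.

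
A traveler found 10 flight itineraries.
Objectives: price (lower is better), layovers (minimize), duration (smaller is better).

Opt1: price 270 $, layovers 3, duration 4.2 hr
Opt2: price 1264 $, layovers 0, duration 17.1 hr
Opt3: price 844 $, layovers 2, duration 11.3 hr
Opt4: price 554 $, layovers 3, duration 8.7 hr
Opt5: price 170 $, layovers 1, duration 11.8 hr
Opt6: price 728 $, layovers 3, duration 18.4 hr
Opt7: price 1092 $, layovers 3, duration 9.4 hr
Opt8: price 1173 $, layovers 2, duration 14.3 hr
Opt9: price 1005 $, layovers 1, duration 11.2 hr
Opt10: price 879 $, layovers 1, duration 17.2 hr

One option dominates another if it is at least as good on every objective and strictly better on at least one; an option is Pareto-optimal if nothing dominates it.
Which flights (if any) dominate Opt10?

Opt5

Opt5: price 170≤879, layovers 1≤1, duration 11.8≤17.2 — dominates Opt10.
Others (Opt1, Opt2, Opt3, Opt4, Opt6, Opt7, Opt8, Opt9) are each worse than Opt10 on at least one objective.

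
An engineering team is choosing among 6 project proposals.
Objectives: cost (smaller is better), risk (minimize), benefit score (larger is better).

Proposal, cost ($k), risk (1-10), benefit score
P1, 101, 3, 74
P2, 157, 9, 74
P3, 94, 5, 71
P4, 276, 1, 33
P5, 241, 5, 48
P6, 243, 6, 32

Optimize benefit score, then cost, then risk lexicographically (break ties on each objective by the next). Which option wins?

First maximize benefit score: best is 74, kept {P1, P2}.
Then minimize cost: best is 101, kept {P1}.

P1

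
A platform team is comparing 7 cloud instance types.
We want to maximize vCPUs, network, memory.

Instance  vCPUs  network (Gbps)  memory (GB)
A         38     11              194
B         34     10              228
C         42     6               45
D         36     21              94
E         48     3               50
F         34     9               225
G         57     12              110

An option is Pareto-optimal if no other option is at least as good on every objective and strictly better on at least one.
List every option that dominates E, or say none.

G: vCPUs 57≥48, network 12≥3, memory 110≥50 — dominates E.
Others (A, B, C, D, F) are each worse than E on at least one objective.

G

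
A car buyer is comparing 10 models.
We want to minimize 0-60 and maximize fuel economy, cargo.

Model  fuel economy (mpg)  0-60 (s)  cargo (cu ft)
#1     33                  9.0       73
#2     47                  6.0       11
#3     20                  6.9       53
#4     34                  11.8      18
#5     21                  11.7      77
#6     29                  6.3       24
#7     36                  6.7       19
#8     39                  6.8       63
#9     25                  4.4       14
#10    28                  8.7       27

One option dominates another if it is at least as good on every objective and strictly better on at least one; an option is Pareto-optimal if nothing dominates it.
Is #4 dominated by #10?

No

#10 vs #4: #10 is worse on fuel economy (28 vs 34), so it does not dominate #4.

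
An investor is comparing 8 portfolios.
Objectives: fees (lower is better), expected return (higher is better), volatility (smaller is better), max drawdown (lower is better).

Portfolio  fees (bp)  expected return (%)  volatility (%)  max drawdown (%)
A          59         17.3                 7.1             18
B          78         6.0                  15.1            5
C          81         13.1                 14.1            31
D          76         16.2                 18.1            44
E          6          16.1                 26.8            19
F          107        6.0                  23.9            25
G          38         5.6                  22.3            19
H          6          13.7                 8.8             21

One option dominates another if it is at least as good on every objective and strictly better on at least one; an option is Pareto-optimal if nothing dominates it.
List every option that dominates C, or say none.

A, H

A: fees 59≤81, expected return 17.3≥13.1, volatility 7.1≤14.1, max drawdown 18≤31 — dominates C.
H: fees 6≤81, expected return 13.7≥13.1, volatility 8.8≤14.1, max drawdown 21≤31 — dominates C.
Others (B, D, E, F, G) are each worse than C on at least one objective.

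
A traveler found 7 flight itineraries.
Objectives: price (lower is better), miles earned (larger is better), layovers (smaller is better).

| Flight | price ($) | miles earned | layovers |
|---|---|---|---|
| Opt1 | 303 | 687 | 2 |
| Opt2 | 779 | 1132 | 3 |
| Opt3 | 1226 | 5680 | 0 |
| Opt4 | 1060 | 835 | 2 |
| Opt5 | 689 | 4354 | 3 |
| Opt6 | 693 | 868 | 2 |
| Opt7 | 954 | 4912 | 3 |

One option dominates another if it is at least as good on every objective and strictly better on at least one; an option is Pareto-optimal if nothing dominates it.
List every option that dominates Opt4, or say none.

Opt6

Opt6: price 693≤1060, miles earned 868≥835, layovers 2≤2 — dominates Opt4.
Others (Opt1, Opt2, Opt3, Opt5, Opt7) are each worse than Opt4 on at least one objective.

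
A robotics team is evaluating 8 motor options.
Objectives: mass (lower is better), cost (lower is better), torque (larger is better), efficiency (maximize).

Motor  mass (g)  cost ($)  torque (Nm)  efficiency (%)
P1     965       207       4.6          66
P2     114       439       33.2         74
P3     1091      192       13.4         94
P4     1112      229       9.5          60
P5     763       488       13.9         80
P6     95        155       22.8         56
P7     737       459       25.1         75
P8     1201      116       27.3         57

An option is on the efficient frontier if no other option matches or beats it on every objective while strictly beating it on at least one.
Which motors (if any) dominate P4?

P3

P3: mass 1091≤1112, cost 192≤229, torque 13.4≥9.5, efficiency 94≥60 — dominates P4.
Others (P1, P2, P5, P6, P7, P8) are each worse than P4 on at least one objective.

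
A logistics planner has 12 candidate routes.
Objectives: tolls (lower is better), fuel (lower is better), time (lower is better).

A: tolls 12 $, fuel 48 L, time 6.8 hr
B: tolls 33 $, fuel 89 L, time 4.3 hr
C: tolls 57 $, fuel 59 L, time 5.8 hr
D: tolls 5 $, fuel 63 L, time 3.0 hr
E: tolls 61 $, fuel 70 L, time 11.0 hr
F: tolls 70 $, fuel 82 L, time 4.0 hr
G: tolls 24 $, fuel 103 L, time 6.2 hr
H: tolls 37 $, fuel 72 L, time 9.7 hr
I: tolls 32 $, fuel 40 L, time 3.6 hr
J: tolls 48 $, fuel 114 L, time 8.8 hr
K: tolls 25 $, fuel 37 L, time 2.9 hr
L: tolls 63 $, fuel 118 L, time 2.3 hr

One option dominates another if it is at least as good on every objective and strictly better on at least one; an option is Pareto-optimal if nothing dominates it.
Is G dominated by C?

C vs G: C is worse on tolls (57 vs 24), so it does not dominate G.

No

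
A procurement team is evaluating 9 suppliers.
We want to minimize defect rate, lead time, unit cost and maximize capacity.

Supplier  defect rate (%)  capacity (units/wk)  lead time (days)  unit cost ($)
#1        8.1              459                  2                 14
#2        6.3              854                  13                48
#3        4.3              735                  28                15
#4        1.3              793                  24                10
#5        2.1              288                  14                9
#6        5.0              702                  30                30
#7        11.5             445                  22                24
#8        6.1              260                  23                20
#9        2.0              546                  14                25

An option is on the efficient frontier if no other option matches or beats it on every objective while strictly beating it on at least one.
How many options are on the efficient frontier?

5

#1: not dominated (best lead time).
#2: not dominated (best capacity).
#3: dominated by #4 (defect rate 1.3≤4.3, capacity 793≥735, lead time 24≤28, unit cost 10≤15).
#4: not dominated (best defect rate).
#5: not dominated (best unit cost).
#6: dominated by #3 (defect rate 4.3≤5.0, capacity 735≥702, lead time 28≤30, unit cost 15≤30).
#7: dominated by #1 (defect rate 8.1≤11.5, capacity 459≥445, lead time 2≤22, unit cost 14≤24).
#8: dominated by #5 (defect rate 2.1≤6.1, capacity 288≥260, lead time 14≤23, unit cost 9≤20).
#9: not dominated.
Pareto-optimal: #1, #2, #4, #5, #9 → 5.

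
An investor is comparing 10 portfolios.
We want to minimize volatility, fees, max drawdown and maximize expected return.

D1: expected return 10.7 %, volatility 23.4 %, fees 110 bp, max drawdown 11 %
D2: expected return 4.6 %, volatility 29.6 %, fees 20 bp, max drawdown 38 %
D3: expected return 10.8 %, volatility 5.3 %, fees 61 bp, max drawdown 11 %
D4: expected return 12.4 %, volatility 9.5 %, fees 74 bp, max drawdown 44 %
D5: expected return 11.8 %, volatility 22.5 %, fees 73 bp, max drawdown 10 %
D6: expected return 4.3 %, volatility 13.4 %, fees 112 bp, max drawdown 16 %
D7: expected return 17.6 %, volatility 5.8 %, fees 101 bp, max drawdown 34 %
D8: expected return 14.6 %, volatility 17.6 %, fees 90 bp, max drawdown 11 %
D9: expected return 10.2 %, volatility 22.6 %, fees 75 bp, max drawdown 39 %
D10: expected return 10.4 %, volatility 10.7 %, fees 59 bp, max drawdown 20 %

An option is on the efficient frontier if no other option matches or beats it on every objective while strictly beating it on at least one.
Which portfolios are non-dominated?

D1: dominated by D3 (expected return 10.8≥10.7, volatility 5.3≤23.4, fees 61≤110, max drawdown 11≤11).
D2: not dominated (best fees).
D3: not dominated (best volatility).
D4: not dominated.
D5: not dominated (best max drawdown).
D6: dominated by D3 (expected return 10.8≥4.3, volatility 5.3≤13.4, fees 61≤112, max drawdown 11≤16).
D7: not dominated (best expected return).
D8: not dominated.
D9: dominated by D3 (expected return 10.8≥10.2, volatility 5.3≤22.6, fees 61≤75, max drawdown 11≤39).
D10: not dominated.

D2, D3, D4, D5, D7, D8, D10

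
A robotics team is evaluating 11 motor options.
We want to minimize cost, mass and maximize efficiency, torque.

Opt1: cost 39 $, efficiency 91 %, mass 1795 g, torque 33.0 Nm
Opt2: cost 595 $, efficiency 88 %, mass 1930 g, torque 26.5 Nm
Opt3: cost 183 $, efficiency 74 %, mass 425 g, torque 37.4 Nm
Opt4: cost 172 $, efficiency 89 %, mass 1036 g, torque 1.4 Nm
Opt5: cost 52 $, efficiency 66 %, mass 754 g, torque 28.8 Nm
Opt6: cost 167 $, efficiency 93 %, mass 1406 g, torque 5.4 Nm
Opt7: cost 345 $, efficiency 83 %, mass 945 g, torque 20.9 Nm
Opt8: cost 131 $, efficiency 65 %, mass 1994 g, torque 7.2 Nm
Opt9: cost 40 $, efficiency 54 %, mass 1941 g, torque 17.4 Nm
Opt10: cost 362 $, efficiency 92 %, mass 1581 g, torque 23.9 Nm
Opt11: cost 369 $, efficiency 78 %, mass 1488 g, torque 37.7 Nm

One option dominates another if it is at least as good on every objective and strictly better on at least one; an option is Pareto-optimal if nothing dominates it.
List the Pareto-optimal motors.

Opt1, Opt3, Opt4, Opt5, Opt6, Opt7, Opt10, Opt11

Opt1: not dominated (best cost).
Opt2: dominated by Opt1 (cost 39≤595, efficiency 91≥88, mass 1795≤1930, torque 33.0≥26.5).
Opt3: not dominated (best mass).
Opt4: not dominated.
Opt5: not dominated.
Opt6: not dominated (best efficiency).
Opt7: not dominated.
Opt8: dominated by Opt1 (cost 39≤131, efficiency 91≥65, mass 1795≤1994, torque 33.0≥7.2).
Opt9: dominated by Opt1 (cost 39≤40, efficiency 91≥54, mass 1795≤1941, torque 33.0≥17.4).
Opt10: not dominated.
Opt11: not dominated (best torque).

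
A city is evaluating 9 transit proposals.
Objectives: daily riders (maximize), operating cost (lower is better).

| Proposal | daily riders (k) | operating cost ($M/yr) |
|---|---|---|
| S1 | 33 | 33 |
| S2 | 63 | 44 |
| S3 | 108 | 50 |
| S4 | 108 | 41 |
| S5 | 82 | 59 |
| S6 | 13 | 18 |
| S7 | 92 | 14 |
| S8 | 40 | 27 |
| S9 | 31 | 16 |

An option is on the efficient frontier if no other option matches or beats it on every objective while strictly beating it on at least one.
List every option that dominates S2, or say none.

S4, S7

S4: daily riders 108≥63, operating cost 41≤44 — dominates S2.
S7: daily riders 92≥63, operating cost 14≤44 — dominates S2.
Others (S1, S3, S5, S6, S8, S9) are each worse than S2 on at least one objective.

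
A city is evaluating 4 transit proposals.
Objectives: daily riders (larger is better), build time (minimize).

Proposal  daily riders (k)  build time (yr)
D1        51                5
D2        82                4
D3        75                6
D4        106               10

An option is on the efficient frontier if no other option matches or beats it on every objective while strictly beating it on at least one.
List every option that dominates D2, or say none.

none

D1: worse on daily riders (51 vs 82).
D3: worse on daily riders (75 vs 82).
D4: worse on build time (10 vs 4).
No option dominates D2.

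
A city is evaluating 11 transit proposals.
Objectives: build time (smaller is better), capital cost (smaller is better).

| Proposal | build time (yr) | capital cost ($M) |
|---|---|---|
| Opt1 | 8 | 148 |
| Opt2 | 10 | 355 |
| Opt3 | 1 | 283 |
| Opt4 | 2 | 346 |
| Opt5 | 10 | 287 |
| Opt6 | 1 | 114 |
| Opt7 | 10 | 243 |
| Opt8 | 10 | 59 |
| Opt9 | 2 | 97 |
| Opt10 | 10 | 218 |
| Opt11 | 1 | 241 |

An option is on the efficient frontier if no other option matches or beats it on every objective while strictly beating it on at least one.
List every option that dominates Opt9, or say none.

Opt1: worse on build time (8 vs 2).
Opt2: worse on build time (10 vs 2).
Opt3: worse on capital cost (283 vs 97).
Opt4: worse on capital cost (346 vs 97).
Opt5: worse on build time (10 vs 2).
Opt6: worse on capital cost (114 vs 97).
Opt7: worse on build time (10 vs 2).
Opt8: worse on build time (10 vs 2).
Opt10: worse on build time (10 vs 2).
Opt11: worse on capital cost (241 vs 97).
No option dominates Opt9.

none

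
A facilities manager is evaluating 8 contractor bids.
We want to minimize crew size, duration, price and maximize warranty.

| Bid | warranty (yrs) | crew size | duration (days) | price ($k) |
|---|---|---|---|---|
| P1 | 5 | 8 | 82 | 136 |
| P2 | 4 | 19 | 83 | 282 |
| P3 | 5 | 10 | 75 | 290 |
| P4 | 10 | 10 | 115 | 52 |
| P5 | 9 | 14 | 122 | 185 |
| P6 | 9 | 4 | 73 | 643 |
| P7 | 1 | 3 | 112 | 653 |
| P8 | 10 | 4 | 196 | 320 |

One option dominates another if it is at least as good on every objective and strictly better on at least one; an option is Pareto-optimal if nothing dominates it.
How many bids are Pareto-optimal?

6

P1: not dominated.
P2: dominated by P1 (warranty 5≥4, crew size 8≤19, duration 82≤83, price 136≤282).
P3: not dominated.
P4: not dominated (best price).
P5: dominated by P4 (warranty 10≥9, crew size 10≤14, duration 115≤122, price 52≤185).
P6: not dominated (best duration).
P7: not dominated (best crew size).
P8: not dominated.
Pareto-optimal: P1, P3, P4, P6, P7, P8 → 6.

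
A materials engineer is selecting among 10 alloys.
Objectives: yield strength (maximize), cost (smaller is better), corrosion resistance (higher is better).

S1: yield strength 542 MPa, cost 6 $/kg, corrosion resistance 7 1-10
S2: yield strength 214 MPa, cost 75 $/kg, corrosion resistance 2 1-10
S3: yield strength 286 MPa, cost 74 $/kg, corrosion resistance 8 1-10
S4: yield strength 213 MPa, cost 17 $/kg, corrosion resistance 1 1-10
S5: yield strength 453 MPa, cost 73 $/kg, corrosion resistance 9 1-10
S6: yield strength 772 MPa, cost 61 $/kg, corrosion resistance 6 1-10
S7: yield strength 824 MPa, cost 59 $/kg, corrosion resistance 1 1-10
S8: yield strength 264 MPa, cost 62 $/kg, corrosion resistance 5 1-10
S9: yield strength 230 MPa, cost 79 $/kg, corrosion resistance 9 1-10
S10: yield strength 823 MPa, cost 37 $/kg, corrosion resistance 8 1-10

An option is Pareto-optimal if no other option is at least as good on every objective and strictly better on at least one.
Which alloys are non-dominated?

S1, S5, S7, S10

S1: not dominated (best cost).
S2: dominated by S1 (yield strength 542≥214, cost 6≤75, corrosion resistance 7≥2).
S3: dominated by S5 (yield strength 453≥286, cost 73≤74, corrosion resistance 9≥8).
S4: dominated by S1 (yield strength 542≥213, cost 6≤17, corrosion resistance 7≥1).
S5: not dominated.
S6: dominated by S10 (yield strength 823≥772, cost 37≤61, corrosion resistance 8≥6).
S7: not dominated (best yield strength).
S8: dominated by S1 (yield strength 542≥264, cost 6≤62, corrosion resistance 7≥5).
S9: dominated by S5 (yield strength 453≥230, cost 73≤79, corrosion resistance 9≥9).
S10: not dominated.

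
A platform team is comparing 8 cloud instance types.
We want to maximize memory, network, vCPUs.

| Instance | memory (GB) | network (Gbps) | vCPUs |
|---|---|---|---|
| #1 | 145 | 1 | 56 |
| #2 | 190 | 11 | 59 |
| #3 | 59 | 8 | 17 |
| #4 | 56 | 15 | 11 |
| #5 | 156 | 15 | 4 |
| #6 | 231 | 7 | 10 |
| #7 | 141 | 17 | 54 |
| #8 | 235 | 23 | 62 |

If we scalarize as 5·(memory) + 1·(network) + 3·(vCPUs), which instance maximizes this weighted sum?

#1: 5·145 + 1·1 + 3·56 = 894
#2: 5·190 + 1·11 + 3·59 = 1138
#3: 5·59 + 1·8 + 3·17 = 354
#4: 5·56 + 1·15 + 3·11 = 328
#5: 5·156 + 1·15 + 3·4 = 807
#6: 5·231 + 1·7 + 3·10 = 1192
#7: 5·141 + 1·17 + 3·54 = 884
#8: 5·235 + 1·23 + 3·62 = 1384
Highest: #8 at 1384.

#8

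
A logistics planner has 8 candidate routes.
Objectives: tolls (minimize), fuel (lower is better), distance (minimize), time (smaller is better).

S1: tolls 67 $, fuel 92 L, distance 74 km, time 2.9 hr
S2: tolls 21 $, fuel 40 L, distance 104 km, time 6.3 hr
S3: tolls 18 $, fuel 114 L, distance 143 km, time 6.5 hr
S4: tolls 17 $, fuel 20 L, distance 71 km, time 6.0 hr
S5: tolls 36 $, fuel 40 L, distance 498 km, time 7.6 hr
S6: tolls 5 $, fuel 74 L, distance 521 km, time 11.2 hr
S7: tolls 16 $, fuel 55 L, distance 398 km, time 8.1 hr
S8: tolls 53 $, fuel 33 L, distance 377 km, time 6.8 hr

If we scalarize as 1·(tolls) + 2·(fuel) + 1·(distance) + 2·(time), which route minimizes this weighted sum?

S1: 1·67 + 2·92 + 1·74 + 2·2.9 = 330.8
S2: 1·21 + 2·40 + 1·104 + 2·6.3 = 217.6
S3: 1·18 + 2·114 + 1·143 + 2·6.5 = 402.0
S4: 1·17 + 2·20 + 1·71 + 2·6.0 = 140.0
S5: 1·36 + 2·40 + 1·498 + 2·7.6 = 629.2
S6: 1·5 + 2·74 + 1·521 + 2·11.2 = 696.4
S7: 1·16 + 2·55 + 1·398 + 2·8.1 = 540.2
S8: 1·53 + 2·33 + 1·377 + 2·6.8 = 509.6
Lowest: S4 at 140.0.

S4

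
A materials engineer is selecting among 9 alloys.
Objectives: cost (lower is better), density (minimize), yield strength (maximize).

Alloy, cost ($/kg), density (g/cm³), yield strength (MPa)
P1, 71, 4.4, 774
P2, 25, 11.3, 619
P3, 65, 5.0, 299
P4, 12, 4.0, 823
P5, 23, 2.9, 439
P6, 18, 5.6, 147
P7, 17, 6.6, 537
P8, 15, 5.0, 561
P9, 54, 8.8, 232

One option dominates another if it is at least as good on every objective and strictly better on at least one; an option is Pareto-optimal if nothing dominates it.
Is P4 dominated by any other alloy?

P1: worse on cost (71 vs 12).
P2: worse on cost (25 vs 12).
P3: worse on cost (65 vs 12).
P5: worse on cost (23 vs 12).
P6: worse on cost (18 vs 12).
P7: worse on cost (17 vs 12).
P8: worse on cost (15 vs 12).
P9: worse on cost (54 vs 12).
No option is at least as good as P4 on every objective and strictly better on one.

No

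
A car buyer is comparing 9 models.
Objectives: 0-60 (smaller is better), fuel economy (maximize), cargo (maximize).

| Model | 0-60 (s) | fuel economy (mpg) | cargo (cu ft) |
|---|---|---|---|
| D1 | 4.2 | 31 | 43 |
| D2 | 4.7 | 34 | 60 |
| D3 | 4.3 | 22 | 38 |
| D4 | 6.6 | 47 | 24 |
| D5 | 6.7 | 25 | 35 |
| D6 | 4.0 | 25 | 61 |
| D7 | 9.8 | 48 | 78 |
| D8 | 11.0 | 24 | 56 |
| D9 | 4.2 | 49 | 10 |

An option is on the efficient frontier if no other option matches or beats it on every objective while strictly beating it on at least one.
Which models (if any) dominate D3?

D1: 0-60 4.2≤4.3, fuel economy 31≥22, cargo 43≥38 — dominates D3.
D6: 0-60 4.0≤4.3, fuel economy 25≥22, cargo 61≥38 — dominates D3.
Others (D2, D4, D5, D7, D8, D9) are each worse than D3 on at least one objective.

D1, D6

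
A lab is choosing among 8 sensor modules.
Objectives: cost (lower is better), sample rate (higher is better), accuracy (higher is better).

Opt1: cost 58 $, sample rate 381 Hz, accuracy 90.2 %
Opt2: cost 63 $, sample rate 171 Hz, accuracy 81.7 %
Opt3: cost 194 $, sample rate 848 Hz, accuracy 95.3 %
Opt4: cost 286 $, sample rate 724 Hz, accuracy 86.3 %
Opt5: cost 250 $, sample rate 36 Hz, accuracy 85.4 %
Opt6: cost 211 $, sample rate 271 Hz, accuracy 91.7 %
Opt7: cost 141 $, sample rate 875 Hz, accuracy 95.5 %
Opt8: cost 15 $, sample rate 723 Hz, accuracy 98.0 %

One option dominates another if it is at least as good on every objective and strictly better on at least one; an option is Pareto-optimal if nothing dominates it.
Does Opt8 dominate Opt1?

Opt8 vs Opt1: cost 15≤58, sample rate 723≥381, accuracy 98.0≥90.2 — Opt8 is at least as good on every objective with at least one strict improvement.

Yes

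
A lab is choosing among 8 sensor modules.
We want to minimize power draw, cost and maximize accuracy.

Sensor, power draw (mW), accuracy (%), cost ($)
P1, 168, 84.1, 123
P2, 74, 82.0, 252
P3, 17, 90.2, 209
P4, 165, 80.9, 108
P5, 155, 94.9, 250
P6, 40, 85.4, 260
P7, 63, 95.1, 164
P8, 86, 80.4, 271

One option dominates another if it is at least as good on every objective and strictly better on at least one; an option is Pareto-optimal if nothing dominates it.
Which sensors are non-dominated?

P1, P3, P4, P7

P1: not dominated.
P2: dominated by P3 (power draw 17≤74, accuracy 90.2≥82.0, cost 209≤252).
P3: not dominated (best power draw).
P4: not dominated (best cost).
P5: dominated by P7 (power draw 63≤155, accuracy 95.1≥94.9, cost 164≤250).
P6: dominated by P3 (power draw 17≤40, accuracy 90.2≥85.4, cost 209≤260).
P7: not dominated (best accuracy).
P8: dominated by P2 (power draw 74≤86, accuracy 82.0≥80.4, cost 252≤271).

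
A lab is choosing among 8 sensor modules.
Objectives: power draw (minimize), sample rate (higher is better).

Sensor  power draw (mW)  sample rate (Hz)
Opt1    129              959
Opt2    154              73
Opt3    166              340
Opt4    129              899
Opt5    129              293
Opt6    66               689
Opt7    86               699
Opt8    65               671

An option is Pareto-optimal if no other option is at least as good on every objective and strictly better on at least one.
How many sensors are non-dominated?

Opt1: not dominated (best sample rate).
Opt2: dominated by Opt1 (power draw 129≤154, sample rate 959≥73).
Opt3: dominated by Opt1 (power draw 129≤166, sample rate 959≥340).
Opt4: dominated by Opt1 (power draw 129≤129, sample rate 959≥899).
Opt5: dominated by Opt1 (power draw 129≤129, sample rate 959≥293).
Opt6: not dominated.
Opt7: not dominated.
Opt8: not dominated (best power draw).
Pareto-optimal: Opt1, Opt6, Opt7, Opt8 → 4.

4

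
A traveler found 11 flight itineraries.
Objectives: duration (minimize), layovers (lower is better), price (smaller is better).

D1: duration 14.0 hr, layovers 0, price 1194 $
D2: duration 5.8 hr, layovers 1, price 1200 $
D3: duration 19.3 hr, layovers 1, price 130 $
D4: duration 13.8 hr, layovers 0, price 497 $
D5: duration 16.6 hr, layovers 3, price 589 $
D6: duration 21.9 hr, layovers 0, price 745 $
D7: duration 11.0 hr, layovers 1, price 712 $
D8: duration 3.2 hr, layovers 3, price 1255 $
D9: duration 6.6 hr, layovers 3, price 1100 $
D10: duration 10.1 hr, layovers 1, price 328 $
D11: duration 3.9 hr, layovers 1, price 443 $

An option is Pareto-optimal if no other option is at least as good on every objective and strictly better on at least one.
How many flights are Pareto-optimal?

5

D1: dominated by D4 (duration 13.8≤14.0, layovers 0≤0, price 497≤1194).
D2: dominated by D11 (duration 3.9≤5.8, layovers 1≤1, price 443≤1200).
D3: not dominated (best price).
D4: not dominated.
D5: dominated by D4 (duration 13.8≤16.6, layovers 0≤3, price 497≤589).
D6: dominated by D4 (duration 13.8≤21.9, layovers 0≤0, price 497≤745).
D7: dominated by D10 (duration 10.1≤11.0, layovers 1≤1, price 328≤712).
D8: not dominated (best duration).
D9: dominated by D11 (duration 3.9≤6.6, layovers 1≤3, price 443≤1100).
D10: not dominated.
D11: not dominated.
Pareto-optimal: D3, D4, D8, D10, D11 → 5.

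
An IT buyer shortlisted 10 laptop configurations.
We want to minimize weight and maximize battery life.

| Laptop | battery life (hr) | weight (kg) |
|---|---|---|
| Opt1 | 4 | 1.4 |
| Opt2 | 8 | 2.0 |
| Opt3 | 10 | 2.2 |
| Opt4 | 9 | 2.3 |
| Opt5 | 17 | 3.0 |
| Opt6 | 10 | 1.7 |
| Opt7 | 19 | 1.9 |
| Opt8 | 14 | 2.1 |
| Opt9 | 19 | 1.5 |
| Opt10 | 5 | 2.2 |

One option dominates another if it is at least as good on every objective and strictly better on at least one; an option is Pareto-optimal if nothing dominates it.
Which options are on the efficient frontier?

Opt1: not dominated (best weight).
Opt2: dominated by Opt6 (battery life 10≥8, weight 1.7≤2.0).
Opt3: dominated by Opt6 (battery life 10≥10, weight 1.7≤2.2).
Opt4: dominated by Opt3 (battery life 10≥9, weight 2.2≤2.3).
Opt5: dominated by Opt7 (battery life 19≥17, weight 1.9≤3.0).
Opt6: dominated by Opt9 (battery life 19≥10, weight 1.5≤1.7).
Opt7: dominated by Opt9 (battery life 19≥19, weight 1.5≤1.9).
Opt8: dominated by Opt7 (battery life 19≥14, weight 1.9≤2.1).
Opt9: not dominated.
Opt10: dominated by Opt2 (battery life 8≥5, weight 2.0≤2.2).

Opt1, Opt9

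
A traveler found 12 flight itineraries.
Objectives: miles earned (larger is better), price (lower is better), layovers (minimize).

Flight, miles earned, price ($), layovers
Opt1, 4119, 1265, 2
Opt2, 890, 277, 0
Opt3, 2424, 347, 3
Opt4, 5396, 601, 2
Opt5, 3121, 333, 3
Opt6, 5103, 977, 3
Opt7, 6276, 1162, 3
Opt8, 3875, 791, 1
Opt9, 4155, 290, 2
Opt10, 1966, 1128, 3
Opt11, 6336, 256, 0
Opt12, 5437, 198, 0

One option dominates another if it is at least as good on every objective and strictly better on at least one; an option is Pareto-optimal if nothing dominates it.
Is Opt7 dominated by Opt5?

Opt5 vs Opt7: Opt5 is worse on miles earned (3121 vs 6276), so it does not dominate Opt7.

No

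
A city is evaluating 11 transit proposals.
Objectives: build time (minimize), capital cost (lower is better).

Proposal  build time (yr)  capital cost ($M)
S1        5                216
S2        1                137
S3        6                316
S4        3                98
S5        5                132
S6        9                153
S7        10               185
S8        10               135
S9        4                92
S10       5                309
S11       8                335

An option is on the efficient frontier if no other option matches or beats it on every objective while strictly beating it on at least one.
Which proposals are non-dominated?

S2, S4, S9

S1: dominated by S2 (build time 1≤5, capital cost 137≤216).
S2: not dominated (best build time).
S3: dominated by S1 (build time 5≤6, capital cost 216≤316).
S4: not dominated.
S5: dominated by S4 (build time 3≤5, capital cost 98≤132).
S6: dominated by S2 (build time 1≤9, capital cost 137≤153).
S7: dominated by S2 (build time 1≤10, capital cost 137≤185).
S8: dominated by S4 (build time 3≤10, capital cost 98≤135).
S9: not dominated (best capital cost).
S10: dominated by S1 (build time 5≤5, capital cost 216≤309).
S11: dominated by S1 (build time 5≤8, capital cost 216≤335).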